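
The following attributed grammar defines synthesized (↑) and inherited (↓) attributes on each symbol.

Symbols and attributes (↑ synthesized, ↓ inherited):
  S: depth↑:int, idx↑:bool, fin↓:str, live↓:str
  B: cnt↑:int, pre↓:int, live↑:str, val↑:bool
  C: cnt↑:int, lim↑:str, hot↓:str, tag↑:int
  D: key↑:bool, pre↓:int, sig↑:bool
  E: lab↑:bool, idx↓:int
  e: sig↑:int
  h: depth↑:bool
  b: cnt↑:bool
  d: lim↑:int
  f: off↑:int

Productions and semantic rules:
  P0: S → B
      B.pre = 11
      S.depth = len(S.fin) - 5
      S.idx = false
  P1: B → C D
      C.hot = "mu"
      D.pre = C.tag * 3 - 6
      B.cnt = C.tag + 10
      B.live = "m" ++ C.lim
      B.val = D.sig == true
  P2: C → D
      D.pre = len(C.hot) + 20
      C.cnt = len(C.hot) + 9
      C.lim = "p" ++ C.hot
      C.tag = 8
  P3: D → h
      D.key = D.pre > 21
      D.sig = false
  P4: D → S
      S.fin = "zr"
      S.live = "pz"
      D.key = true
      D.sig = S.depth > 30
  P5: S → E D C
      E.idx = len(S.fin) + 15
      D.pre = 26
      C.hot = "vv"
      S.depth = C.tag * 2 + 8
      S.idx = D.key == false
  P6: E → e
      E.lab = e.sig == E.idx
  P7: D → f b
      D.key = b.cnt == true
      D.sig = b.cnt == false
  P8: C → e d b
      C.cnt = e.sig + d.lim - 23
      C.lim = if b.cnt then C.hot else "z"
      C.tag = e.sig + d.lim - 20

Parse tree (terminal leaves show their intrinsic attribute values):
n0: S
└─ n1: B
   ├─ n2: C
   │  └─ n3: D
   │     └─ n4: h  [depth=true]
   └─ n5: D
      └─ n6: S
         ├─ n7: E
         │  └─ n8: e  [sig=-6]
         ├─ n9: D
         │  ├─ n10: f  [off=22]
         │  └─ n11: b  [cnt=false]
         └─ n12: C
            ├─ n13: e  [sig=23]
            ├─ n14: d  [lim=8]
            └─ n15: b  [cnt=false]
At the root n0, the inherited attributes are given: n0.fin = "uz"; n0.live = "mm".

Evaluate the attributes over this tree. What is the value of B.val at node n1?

1. n0.fin = "uz"  [given at root]
2. n0.live = "mm"  [given at root]
3. n1.pre = 11  [11]
4. n2.hot = "mu"  ["mu"]
5. n3.pre = 22  [len(C.hot) + 20]
6. n4.depth = true  [terminal]
7. n3.key = true  [D.pre > 21]
8. n3.sig = false  [false]
9. n2.cnt = 11  [len(C.hot) + 9]
10. n2.lim = "pmu"  ["p" ++ C.hot]
11. n2.tag = 8  [8]
12. n5.pre = 18  [C.tag * 3 - 6]
13. n6.fin = "zr"  ["zr"]
14. n6.live = "pz"  ["pz"]
15. n7.idx = 17  [len(S.fin) + 15]
16. n8.sig = -6  [terminal]
17. n7.lab = false  [e.sig == E.idx]
18. n9.pre = 26  [26]
19. n10.off = 22  [terminal]
20. n11.cnt = false  [terminal]
21. n9.key = false  [b.cnt == true]
22. n9.sig = true  [b.cnt == false]
23. n12.hot = "vv"  ["vv"]
24. n13.sig = 23  [terminal]
25. n14.lim = 8  [terminal]
26. n15.cnt = false  [terminal]
27. n12.cnt = 8  [e.sig + d.lim - 23]
28. n12.lim = "z"  [if b.cnt then C.hot else "z"]
29. n12.tag = 11  [e.sig + d.lim - 20]
30. n6.depth = 30  [C.tag * 2 + 8]
31. n6.idx = true  [D.key == false]
32. n5.key = true  [true]
33. n5.sig = false  [S.depth > 30]
34. n1.cnt = 18  [C.tag + 10]
35. n1.live = "mpmu"  ["m" ++ C.lim]
36. n1.val = false  [D.sig == true]
37. n0.depth = -3  [len(S.fin) - 5]
38. n0.idx = false  [false]

false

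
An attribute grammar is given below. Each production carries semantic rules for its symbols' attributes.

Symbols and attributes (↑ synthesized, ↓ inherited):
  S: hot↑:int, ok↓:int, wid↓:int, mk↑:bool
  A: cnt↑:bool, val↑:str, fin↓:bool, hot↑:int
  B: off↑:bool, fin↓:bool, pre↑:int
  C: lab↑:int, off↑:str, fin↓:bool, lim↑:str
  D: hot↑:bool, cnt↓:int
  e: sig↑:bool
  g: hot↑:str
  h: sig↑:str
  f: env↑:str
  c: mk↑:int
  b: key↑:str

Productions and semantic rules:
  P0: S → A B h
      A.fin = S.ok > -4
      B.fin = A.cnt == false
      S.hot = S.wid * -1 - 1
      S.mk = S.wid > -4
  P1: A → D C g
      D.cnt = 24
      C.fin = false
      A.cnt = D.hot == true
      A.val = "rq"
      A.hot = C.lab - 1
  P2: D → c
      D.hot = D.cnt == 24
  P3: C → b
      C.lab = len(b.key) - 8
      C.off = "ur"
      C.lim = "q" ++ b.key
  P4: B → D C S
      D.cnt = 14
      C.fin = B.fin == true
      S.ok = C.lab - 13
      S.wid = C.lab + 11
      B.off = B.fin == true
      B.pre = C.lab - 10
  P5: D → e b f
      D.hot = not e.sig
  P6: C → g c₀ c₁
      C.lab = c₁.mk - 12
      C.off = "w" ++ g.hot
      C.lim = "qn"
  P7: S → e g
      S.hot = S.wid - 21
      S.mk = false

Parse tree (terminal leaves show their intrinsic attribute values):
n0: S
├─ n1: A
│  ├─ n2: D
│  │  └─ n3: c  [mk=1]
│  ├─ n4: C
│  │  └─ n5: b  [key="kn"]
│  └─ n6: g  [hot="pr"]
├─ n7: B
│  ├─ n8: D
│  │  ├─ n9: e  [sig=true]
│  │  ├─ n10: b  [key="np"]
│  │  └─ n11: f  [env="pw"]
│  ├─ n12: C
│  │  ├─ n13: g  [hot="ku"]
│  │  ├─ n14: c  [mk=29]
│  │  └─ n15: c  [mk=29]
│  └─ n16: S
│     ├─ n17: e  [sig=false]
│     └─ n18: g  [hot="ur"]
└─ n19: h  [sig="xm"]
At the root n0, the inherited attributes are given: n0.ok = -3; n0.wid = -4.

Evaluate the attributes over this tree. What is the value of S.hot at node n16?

1. n0.ok = -3  [given at root]
2. n0.wid = -4  [given at root]
3. n1.fin = true  [S.ok > -4]
4. n2.cnt = 24  [24]
5. n3.mk = 1  [terminal]
6. n2.hot = true  [D.cnt == 24]
7. n4.fin = false  [false]
8. n5.key = "kn"  [terminal]
9. n4.lab = -6  [len(b.key) - 8]
10. n4.off = "ur"  ["ur"]
11. n4.lim = "qkn"  ["q" ++ b.key]
12. n6.hot = "pr"  [terminal]
13. n1.cnt = true  [D.hot == true]
14. n1.val = "rq"  ["rq"]
15. n1.hot = -7  [C.lab - 1]
16. n7.fin = false  [A.cnt == false]
17. n8.cnt = 14  [14]
18. n9.sig = true  [terminal]
19. n10.key = "np"  [terminal]
20. n11.env = "pw"  [terminal]
21. n8.hot = false  [not e.sig]
22. n12.fin = false  [B.fin == true]
23. n13.hot = "ku"  [terminal]
24. n14.mk = 29  [terminal]
25. n15.mk = 29  [terminal]
26. n12.lab = 17  [c₁.mk - 12]
27. n12.off = "wku"  ["w" ++ g.hot]
28. n12.lim = "qn"  ["qn"]
29. n16.ok = 4  [C.lab - 13]
30. n16.wid = 28  [C.lab + 11]
31. n17.sig = false  [terminal]
32. n18.hot = "ur"  [terminal]
33. n16.hot = 7  [S.wid - 21]
34. n16.mk = false  [false]
35. n7.off = false  [B.fin == true]
36. n7.pre = 7  [C.lab - 10]
37. n19.sig = "xm"  [terminal]
38. n0.hot = 3  [S.wid * -1 - 1]
39. n0.mk = false  [S.wid > -4]

7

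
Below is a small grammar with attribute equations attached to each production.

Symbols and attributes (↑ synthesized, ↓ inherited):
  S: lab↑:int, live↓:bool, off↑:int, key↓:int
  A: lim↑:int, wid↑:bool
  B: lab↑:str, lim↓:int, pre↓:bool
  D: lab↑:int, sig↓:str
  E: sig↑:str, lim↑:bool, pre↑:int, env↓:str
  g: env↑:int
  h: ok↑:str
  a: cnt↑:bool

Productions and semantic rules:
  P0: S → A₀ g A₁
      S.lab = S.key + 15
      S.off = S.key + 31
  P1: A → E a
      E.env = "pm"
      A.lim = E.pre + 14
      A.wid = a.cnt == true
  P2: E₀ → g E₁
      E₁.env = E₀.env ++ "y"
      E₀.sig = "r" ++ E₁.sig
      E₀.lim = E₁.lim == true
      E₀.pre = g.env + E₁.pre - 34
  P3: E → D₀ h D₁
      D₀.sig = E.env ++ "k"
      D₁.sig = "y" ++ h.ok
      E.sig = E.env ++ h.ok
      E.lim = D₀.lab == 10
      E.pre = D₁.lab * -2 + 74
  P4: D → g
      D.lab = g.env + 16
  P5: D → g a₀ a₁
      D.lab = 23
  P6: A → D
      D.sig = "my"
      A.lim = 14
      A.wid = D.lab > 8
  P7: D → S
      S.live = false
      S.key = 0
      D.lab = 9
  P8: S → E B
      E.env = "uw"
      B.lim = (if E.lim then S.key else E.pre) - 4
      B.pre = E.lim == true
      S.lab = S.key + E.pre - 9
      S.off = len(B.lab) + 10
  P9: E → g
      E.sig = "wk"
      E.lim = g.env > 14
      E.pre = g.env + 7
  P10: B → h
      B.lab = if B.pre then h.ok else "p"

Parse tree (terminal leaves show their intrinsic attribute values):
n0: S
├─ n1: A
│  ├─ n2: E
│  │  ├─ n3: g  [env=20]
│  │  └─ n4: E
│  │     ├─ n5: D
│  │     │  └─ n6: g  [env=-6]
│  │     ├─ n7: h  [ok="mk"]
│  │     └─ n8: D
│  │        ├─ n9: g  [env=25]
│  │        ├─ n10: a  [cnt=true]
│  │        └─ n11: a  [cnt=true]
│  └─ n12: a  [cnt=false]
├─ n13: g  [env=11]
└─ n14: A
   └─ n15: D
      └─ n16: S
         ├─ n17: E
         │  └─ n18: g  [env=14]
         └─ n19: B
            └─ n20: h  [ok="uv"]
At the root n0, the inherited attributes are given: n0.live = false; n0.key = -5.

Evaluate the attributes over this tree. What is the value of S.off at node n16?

11

1. n0.live = false  [given at root]
2. n0.key = -5  [given at root]
3. n2.env = "pm"  ["pm"]
4. n3.env = 20  [terminal]
5. n4.env = "pmy"  [E₀.env ++ "y"]
6. n5.sig = "pmyk"  [E.env ++ "k"]
7. n6.env = -6  [terminal]
8. n5.lab = 10  [g.env + 16]
9. n7.ok = "mk"  [terminal]
10. n8.sig = "ymk"  ["y" ++ h.ok]
11. n9.env = 25  [terminal]
12. n10.cnt = true  [terminal]
13. n11.cnt = true  [terminal]
14. n8.lab = 23  [23]
15. n4.sig = "pmymk"  [E.env ++ h.ok]
16. n4.lim = true  [D₀.lab == 10]
17. n4.pre = 28  [D₁.lab * -2 + 74]
18. n2.sig = "rpmymk"  ["r" ++ E₁.sig]
19. n2.lim = true  [E₁.lim == true]
20. n2.pre = 14  [g.env + E₁.pre - 34]
21. n12.cnt = false  [terminal]
22. n1.lim = 28  [E.pre + 14]
23. n1.wid = false  [a.cnt == true]
24. n13.env = 11  [terminal]
25. n15.sig = "my"  ["my"]
26. n16.live = false  [false]
27. n16.key = 0  [0]
28. n17.env = "uw"  ["uw"]
29. n18.env = 14  [terminal]
30. n17.sig = "wk"  ["wk"]
31. n17.lim = false  [g.env > 14]
32. n17.pre = 21  [g.env + 7]
33. n19.lim = 17  [(if E.lim then S.key else E.pre) - 4]
34. n19.pre = false  [E.lim == true]
35. n20.ok = "uv"  [terminal]
36. n19.lab = "p"  [if B.pre then h.ok else "p"]
37. n16.lab = 12  [S.key + E.pre - 9]
38. n16.off = 11  [len(B.lab) + 10]
39. n15.lab = 9  [9]
40. n14.lim = 14  [14]
41. n14.wid = true  [D.lab > 8]
42. n0.lab = 10  [S.key + 15]
43. n0.off = 26  [S.key + 31]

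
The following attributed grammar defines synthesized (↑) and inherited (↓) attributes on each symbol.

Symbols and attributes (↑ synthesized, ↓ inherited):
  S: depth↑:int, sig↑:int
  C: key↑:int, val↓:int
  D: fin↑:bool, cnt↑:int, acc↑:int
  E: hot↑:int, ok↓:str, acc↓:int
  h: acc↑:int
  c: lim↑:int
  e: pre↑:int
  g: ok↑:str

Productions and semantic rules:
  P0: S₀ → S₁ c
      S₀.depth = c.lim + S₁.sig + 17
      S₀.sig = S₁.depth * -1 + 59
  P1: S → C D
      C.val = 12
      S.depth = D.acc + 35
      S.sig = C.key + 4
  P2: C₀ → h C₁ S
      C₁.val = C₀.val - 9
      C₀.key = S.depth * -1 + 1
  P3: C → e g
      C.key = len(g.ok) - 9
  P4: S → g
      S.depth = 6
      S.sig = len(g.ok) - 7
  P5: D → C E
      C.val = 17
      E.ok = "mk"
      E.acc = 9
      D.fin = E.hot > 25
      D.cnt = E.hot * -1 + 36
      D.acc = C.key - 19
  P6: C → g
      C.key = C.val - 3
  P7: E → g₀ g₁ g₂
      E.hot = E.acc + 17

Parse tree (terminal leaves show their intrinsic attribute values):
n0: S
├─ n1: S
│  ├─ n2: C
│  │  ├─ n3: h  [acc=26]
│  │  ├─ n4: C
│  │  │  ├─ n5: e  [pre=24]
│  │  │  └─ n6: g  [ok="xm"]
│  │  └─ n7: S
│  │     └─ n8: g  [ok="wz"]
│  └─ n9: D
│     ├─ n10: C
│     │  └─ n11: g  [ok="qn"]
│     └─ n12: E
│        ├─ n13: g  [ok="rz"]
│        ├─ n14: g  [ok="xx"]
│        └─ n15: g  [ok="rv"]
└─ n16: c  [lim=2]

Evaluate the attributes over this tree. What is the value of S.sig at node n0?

1. n2.val = 12  [12]
2. n3.acc = 26  [terminal]
3. n4.val = 3  [C₀.val - 9]
4. n5.pre = 24  [terminal]
5. n6.ok = "xm"  [terminal]
6. n4.key = -7  [len(g.ok) - 9]
7. n8.ok = "wz"  [terminal]
8. n7.depth = 6  [6]
9. n7.sig = -5  [len(g.ok) - 7]
10. n2.key = -5  [S.depth * -1 + 1]
11. n10.val = 17  [17]
12. n11.ok = "qn"  [terminal]
13. n10.key = 14  [C.val - 3]
14. n12.ok = "mk"  ["mk"]
15. n12.acc = 9  [9]
16. n13.ok = "rz"  [terminal]
17. n14.ok = "xx"  [terminal]
18. n15.ok = "rv"  [terminal]
19. n12.hot = 26  [E.acc + 17]
20. n9.fin = true  [E.hot > 25]
21. n9.cnt = 10  [E.hot * -1 + 36]
22. n9.acc = -5  [C.key - 19]
23. n1.depth = 30  [D.acc + 35]
24. n1.sig = -1  [C.key + 4]
25. n16.lim = 2  [terminal]
26. n0.depth = 18  [c.lim + S₁.sig + 17]
27. n0.sig = 29  [S₁.depth * -1 + 59]

29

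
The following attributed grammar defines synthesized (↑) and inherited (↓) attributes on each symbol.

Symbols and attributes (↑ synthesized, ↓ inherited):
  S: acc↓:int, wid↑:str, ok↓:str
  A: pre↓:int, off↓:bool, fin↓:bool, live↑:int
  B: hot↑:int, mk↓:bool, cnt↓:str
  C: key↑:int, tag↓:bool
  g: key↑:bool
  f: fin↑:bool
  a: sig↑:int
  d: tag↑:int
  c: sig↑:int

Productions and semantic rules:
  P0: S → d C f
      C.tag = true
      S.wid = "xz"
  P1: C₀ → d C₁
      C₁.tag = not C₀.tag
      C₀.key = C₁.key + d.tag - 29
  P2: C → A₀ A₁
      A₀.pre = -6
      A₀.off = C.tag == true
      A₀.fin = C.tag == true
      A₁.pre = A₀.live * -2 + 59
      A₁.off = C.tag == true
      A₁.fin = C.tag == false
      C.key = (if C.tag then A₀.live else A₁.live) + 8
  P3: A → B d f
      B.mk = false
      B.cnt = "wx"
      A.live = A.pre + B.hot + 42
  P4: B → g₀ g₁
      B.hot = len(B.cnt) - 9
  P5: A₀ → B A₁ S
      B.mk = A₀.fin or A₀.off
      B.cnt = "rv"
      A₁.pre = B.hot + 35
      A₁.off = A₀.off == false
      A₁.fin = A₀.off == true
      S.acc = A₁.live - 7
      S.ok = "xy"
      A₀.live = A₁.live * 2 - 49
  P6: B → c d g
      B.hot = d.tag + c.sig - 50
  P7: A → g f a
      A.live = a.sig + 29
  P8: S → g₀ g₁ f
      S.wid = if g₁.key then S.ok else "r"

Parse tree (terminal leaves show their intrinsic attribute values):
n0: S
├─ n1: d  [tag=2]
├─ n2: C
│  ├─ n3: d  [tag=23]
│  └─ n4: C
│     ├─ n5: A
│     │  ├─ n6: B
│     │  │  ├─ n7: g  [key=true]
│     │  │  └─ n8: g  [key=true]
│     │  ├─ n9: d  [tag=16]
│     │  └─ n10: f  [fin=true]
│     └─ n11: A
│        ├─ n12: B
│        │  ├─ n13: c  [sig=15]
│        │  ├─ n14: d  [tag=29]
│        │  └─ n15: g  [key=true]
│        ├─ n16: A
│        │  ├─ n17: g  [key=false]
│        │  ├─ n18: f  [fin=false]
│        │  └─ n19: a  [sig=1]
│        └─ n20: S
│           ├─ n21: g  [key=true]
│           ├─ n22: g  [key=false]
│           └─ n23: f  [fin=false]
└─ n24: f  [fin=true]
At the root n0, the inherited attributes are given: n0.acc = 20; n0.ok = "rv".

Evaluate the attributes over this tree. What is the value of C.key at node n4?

1. n0.acc = 20  [given at root]
2. n0.ok = "rv"  [given at root]
3. n1.tag = 2  [terminal]
4. n2.tag = true  [true]
5. n3.tag = 23  [terminal]
6. n4.tag = false  [not C₀.tag]
7. n5.pre = -6  [-6]
8. n5.off = false  [C.tag == true]
9. n5.fin = false  [C.tag == true]
10. n6.mk = false  [false]
11. n6.cnt = "wx"  ["wx"]
12. n7.key = true  [terminal]
13. n8.key = true  [terminal]
14. n6.hot = -7  [len(B.cnt) - 9]
15. n9.tag = 16  [terminal]
16. n10.fin = true  [terminal]
17. n5.live = 29  [A.pre + B.hot + 42]
18. n11.pre = 1  [A₀.live * -2 + 59]
19. n11.off = false  [C.tag == true]
20. n11.fin = true  [C.tag == false]
21. n12.mk = true  [A₀.fin or A₀.off]
22. n12.cnt = "rv"  ["rv"]
23. n13.sig = 15  [terminal]
24. n14.tag = 29  [terminal]
25. n15.key = true  [terminal]
26. n12.hot = -6  [d.tag + c.sig - 50]
27. n16.pre = 29  [B.hot + 35]
28. n16.off = true  [A₀.off == false]
29. n16.fin = false  [A₀.off == true]
30. n17.key = false  [terminal]
31. n18.fin = false  [terminal]
32. n19.sig = 1  [terminal]
33. n16.live = 30  [a.sig + 29]
34. n20.acc = 23  [A₁.live - 7]
35. n20.ok = "xy"  ["xy"]
36. n21.key = true  [terminal]
37. n22.key = false  [terminal]
38. n23.fin = false  [terminal]
39. n20.wid = "r"  [if g₁.key then S.ok else "r"]
40. n11.live = 11  [A₁.live * 2 - 49]
41. n4.key = 19  [(if C.tag then A₀.live else A₁.live) + 8]
42. n2.key = 13  [C₁.key + d.tag - 29]
43. n24.fin = true  [terminal]
44. n0.wid = "xz"  ["xz"]

19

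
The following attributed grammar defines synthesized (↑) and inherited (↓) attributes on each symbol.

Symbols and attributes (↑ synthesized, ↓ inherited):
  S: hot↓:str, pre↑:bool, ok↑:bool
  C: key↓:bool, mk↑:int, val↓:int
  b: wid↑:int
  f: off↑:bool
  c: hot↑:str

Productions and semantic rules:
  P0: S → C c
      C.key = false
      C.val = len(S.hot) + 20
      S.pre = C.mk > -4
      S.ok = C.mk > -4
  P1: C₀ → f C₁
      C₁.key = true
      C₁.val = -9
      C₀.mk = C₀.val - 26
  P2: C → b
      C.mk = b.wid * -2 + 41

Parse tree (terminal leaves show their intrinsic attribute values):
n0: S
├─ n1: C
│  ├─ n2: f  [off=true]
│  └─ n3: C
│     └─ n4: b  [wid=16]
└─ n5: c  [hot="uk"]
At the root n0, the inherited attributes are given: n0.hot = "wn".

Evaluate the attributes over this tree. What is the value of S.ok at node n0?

false

1. n0.hot = "wn"  [given at root]
2. n1.key = false  [false]
3. n1.val = 22  [len(S.hot) + 20]
4. n2.off = true  [terminal]
5. n3.key = true  [true]
6. n3.val = -9  [-9]
7. n4.wid = 16  [terminal]
8. n3.mk = 9  [b.wid * -2 + 41]
9. n1.mk = -4  [C₀.val - 26]
10. n5.hot = "uk"  [terminal]
11. n0.pre = false  [C.mk > -4]
12. n0.ok = false  [C.mk > -4]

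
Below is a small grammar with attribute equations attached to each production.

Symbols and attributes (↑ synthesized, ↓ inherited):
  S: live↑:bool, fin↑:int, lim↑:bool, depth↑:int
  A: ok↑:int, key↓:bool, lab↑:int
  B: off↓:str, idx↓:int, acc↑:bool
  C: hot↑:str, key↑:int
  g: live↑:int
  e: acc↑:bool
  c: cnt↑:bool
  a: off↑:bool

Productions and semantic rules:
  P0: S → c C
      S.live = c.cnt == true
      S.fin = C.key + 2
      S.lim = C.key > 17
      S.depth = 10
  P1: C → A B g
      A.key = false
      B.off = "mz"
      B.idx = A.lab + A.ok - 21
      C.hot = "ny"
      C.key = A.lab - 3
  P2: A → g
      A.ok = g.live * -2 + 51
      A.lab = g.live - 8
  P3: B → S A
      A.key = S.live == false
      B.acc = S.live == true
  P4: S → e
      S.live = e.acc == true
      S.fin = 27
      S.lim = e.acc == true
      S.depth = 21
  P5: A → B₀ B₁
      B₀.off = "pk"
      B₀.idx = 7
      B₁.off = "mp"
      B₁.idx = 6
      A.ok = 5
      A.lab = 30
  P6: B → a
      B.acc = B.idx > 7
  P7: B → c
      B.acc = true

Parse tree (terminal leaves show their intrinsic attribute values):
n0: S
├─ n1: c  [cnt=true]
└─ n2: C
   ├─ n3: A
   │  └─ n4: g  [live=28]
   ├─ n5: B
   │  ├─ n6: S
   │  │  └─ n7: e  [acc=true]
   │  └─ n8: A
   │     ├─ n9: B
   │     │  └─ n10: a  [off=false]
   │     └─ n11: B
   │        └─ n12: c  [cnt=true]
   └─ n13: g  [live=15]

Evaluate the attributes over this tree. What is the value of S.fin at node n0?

19

1. n1.cnt = true  [terminal]
2. n3.key = false  [false]
3. n4.live = 28  [terminal]
4. n3.ok = -5  [g.live * -2 + 51]
5. n3.lab = 20  [g.live - 8]
6. n5.off = "mz"  ["mz"]
7. n5.idx = -6  [A.lab + A.ok - 21]
8. n7.acc = true  [terminal]
9. n6.live = true  [e.acc == true]
10. n6.fin = 27  [27]
11. n6.lim = true  [e.acc == true]
12. n6.depth = 21  [21]
13. n8.key = false  [S.live == false]
14. n9.off = "pk"  ["pk"]
15. n9.idx = 7  [7]
16. n10.off = false  [terminal]
17. n9.acc = false  [B.idx > 7]
18. n11.off = "mp"  ["mp"]
19. n11.idx = 6  [6]
20. n12.cnt = true  [terminal]
21. n11.acc = true  [true]
22. n8.ok = 5  [5]
23. n8.lab = 30  [30]
24. n5.acc = true  [S.live == true]
25. n13.live = 15  [terminal]
26. n2.hot = "ny"  ["ny"]
27. n2.key = 17  [A.lab - 3]
28. n0.live = true  [c.cnt == true]
29. n0.fin = 19  [C.key + 2]
30. n0.lim = false  [C.key > 17]
31. n0.depth = 10  [10]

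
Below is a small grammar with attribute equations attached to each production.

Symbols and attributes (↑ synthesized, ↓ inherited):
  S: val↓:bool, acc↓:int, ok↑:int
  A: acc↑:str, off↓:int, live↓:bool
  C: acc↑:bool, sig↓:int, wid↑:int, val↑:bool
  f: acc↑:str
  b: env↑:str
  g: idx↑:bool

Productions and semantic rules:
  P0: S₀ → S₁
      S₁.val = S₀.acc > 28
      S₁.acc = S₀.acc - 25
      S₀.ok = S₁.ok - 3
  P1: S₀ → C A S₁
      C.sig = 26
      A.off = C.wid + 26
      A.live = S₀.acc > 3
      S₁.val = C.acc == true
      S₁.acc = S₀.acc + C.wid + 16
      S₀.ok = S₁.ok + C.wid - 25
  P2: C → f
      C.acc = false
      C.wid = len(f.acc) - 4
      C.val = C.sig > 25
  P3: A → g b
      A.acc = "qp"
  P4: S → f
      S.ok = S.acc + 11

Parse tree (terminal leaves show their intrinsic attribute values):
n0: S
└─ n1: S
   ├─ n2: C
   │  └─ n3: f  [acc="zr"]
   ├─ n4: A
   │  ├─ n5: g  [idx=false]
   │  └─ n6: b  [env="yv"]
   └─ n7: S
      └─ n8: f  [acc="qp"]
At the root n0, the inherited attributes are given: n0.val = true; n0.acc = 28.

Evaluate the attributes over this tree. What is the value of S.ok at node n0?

1. n0.val = true  [given at root]
2. n0.acc = 28  [given at root]
3. n1.val = false  [S₀.acc > 28]
4. n1.acc = 3  [S₀.acc - 25]
5. n2.sig = 26  [26]
6. n3.acc = "zr"  [terminal]
7. n2.acc = false  [false]
8. n2.wid = -2  [len(f.acc) - 4]
9. n2.val = true  [C.sig > 25]
10. n4.off = 24  [C.wid + 26]
11. n4.live = false  [S₀.acc > 3]
12. n5.idx = false  [terminal]
13. n6.env = "yv"  [terminal]
14. n4.acc = "qp"  ["qp"]
15. n7.val = false  [C.acc == true]
16. n7.acc = 17  [S₀.acc + C.wid + 16]
17. n8.acc = "qp"  [terminal]
18. n7.ok = 28  [S.acc + 11]
19. n1.ok = 1  [S₁.ok + C.wid - 25]
20. n0.ok = -2  [S₁.ok - 3]

-2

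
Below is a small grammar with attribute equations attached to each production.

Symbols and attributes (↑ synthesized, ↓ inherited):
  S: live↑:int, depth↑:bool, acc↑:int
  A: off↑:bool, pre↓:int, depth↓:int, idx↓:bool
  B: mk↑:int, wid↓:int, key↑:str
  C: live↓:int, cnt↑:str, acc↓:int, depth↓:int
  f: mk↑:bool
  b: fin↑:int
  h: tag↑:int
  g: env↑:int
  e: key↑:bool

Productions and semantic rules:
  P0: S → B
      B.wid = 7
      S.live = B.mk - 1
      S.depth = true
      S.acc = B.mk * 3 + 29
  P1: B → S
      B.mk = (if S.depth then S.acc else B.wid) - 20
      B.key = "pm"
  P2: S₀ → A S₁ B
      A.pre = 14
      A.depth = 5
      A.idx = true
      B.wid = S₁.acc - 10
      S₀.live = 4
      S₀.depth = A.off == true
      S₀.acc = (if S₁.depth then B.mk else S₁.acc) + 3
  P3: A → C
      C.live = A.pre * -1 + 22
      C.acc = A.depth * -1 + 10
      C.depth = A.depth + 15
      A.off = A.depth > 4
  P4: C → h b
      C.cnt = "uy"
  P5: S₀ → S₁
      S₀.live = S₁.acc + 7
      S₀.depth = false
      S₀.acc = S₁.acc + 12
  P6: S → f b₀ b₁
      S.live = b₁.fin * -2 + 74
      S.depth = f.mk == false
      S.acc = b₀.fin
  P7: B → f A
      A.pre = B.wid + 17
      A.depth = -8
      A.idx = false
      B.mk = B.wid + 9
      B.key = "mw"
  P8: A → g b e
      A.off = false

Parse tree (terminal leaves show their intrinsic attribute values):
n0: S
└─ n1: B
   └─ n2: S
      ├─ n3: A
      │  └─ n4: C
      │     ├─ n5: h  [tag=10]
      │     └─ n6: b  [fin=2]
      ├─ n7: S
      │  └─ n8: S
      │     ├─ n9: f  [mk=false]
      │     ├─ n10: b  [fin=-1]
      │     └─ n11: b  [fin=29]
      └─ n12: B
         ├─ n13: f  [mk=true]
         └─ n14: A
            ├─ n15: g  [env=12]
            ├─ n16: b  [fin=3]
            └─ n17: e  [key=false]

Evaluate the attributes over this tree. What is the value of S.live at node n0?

1. n1.wid = 7  [7]
2. n3.pre = 14  [14]
3. n3.depth = 5  [5]
4. n3.idx = true  [true]
5. n4.live = 8  [A.pre * -1 + 22]
6. n4.acc = 5  [A.depth * -1 + 10]
7. n4.depth = 20  [A.depth + 15]
8. n5.tag = 10  [terminal]
9. n6.fin = 2  [terminal]
10. n4.cnt = "uy"  ["uy"]
11. n3.off = true  [A.depth > 4]
12. n9.mk = false  [terminal]
13. n10.fin = -1  [terminal]
14. n11.fin = 29  [terminal]
15. n8.live = 16  [b₁.fin * -2 + 74]
16. n8.depth = true  [f.mk == false]
17. n8.acc = -1  [b₀.fin]
18. n7.live = 6  [S₁.acc + 7]
19. n7.depth = false  [false]
20. n7.acc = 11  [S₁.acc + 12]
21. n12.wid = 1  [S₁.acc - 10]
22. n13.mk = true  [terminal]
23. n14.pre = 18  [B.wid + 17]
24. n14.depth = -8  [-8]
25. n14.idx = false  [false]
26. n15.env = 12  [terminal]
27. n16.fin = 3  [terminal]
28. n17.key = false  [terminal]
29. n14.off = false  [false]
30. n12.mk = 10  [B.wid + 9]
31. n12.key = "mw"  ["mw"]
32. n2.live = 4  [4]
33. n2.depth = true  [A.off == true]
34. n2.acc = 14  [(if S₁.depth then B.mk else S₁.acc) + 3]
35. n1.mk = -6  [(if S.depth then S.acc else B.wid) - 20]
36. n1.key = "pm"  ["pm"]
37. n0.live = -7  [B.mk - 1]
38. n0.depth = true  [true]
39. n0.acc = 11  [B.mk * 3 + 29]

-7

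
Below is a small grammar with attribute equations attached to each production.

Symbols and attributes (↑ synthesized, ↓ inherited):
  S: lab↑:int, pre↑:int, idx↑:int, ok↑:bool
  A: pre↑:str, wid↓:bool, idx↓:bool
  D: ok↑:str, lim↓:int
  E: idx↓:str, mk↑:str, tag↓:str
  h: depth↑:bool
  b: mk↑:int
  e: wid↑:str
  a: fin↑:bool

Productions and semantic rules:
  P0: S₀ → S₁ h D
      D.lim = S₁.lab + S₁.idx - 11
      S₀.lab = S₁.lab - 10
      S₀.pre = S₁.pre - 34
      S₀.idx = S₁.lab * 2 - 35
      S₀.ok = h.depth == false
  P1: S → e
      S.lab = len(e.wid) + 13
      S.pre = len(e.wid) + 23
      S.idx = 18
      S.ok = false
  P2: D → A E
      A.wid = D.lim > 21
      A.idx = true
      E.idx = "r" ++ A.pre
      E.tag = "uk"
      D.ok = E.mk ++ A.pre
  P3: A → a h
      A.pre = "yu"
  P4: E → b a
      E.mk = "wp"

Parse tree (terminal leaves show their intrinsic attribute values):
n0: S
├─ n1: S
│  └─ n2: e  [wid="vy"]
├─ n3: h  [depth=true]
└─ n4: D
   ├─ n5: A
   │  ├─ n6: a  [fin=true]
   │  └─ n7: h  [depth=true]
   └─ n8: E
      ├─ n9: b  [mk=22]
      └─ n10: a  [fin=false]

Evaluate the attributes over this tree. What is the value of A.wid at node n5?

true

1. n2.wid = "vy"  [terminal]
2. n1.lab = 15  [len(e.wid) + 13]
3. n1.pre = 25  [len(e.wid) + 23]
4. n1.idx = 18  [18]
5. n1.ok = false  [false]
6. n3.depth = true  [terminal]
7. n4.lim = 22  [S₁.lab + S₁.idx - 11]
8. n5.wid = true  [D.lim > 21]
9. n5.idx = true  [true]
10. n6.fin = true  [terminal]
11. n7.depth = true  [terminal]
12. n5.pre = "yu"  ["yu"]
13. n8.idx = "ryu"  ["r" ++ A.pre]
14. n8.tag = "uk"  ["uk"]
15. n9.mk = 22  [terminal]
16. n10.fin = false  [terminal]
17. n8.mk = "wp"  ["wp"]
18. n4.ok = "wpyu"  [E.mk ++ A.pre]
19. n0.lab = 5  [S₁.lab - 10]
20. n0.pre = -9  [S₁.pre - 34]
21. n0.idx = -5  [S₁.lab * 2 - 35]
22. n0.ok = false  [h.depth == false]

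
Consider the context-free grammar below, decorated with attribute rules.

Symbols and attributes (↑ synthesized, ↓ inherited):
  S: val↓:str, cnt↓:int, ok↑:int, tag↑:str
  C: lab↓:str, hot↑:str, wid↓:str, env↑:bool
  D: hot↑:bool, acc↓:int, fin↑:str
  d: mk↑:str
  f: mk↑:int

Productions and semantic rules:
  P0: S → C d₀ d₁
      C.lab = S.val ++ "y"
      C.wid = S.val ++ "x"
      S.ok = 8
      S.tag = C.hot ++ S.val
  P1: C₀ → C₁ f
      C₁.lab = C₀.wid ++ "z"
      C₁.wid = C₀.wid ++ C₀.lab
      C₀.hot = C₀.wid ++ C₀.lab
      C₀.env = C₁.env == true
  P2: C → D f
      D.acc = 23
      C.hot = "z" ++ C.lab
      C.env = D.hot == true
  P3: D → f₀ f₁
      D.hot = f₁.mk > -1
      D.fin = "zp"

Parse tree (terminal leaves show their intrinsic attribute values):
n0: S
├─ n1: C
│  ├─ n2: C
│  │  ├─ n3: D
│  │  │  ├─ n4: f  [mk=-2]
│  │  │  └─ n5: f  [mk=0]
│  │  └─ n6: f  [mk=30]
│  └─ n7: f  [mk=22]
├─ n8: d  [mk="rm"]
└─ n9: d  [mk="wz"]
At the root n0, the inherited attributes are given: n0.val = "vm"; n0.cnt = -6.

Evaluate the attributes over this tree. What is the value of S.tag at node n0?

1. n0.val = "vm"  [given at root]
2. n0.cnt = -6  [given at root]
3. n1.lab = "vmy"  [S.val ++ "y"]
4. n1.wid = "vmx"  [S.val ++ "x"]
5. n2.lab = "vmxz"  [C₀.wid ++ "z"]
6. n2.wid = "vmxvmy"  [C₀.wid ++ C₀.lab]
7. n3.acc = 23  [23]
8. n4.mk = -2  [terminal]
9. n5.mk = 0  [terminal]
10. n3.hot = true  [f₁.mk > -1]
11. n3.fin = "zp"  ["zp"]
12. n6.mk = 30  [terminal]
13. n2.hot = "zvmxz"  ["z" ++ C.lab]
14. n2.env = true  [D.hot == true]
15. n7.mk = 22  [terminal]
16. n1.hot = "vmxvmy"  [C₀.wid ++ C₀.lab]
17. n1.env = true  [C₁.env == true]
18. n8.mk = "rm"  [terminal]
19. n9.mk = "wz"  [terminal]
20. n0.ok = 8  [8]
21. n0.tag = "vmxvmyvm"  [C.hot ++ S.val]

"vmxvmyvm"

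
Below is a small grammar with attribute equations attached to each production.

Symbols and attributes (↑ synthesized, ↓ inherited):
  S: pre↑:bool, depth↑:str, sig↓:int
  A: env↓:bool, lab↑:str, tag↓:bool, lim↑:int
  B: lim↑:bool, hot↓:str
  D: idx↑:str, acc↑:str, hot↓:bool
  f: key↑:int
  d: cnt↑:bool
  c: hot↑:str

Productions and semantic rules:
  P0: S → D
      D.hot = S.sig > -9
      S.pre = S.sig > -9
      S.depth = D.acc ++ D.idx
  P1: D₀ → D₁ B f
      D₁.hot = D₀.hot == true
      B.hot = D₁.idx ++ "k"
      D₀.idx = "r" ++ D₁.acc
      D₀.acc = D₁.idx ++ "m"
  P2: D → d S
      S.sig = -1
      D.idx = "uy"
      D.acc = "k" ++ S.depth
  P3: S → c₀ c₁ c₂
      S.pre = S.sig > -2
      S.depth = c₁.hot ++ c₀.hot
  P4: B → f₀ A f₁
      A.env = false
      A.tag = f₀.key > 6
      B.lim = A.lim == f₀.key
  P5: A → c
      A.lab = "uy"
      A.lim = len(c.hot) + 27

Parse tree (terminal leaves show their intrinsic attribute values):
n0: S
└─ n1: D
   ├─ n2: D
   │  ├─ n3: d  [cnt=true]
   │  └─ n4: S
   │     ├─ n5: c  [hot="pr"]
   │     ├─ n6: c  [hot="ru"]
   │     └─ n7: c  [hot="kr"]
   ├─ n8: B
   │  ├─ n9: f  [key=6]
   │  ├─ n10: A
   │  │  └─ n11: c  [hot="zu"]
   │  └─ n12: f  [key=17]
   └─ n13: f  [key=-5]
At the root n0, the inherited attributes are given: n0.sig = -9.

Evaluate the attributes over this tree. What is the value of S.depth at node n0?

1. n0.sig = -9  [given at root]
2. n1.hot = false  [S.sig > -9]
3. n2.hot = false  [D₀.hot == true]
4. n3.cnt = true  [terminal]
5. n4.sig = -1  [-1]
6. n5.hot = "pr"  [terminal]
7. n6.hot = "ru"  [terminal]
8. n7.hot = "kr"  [terminal]
9. n4.pre = true  [S.sig > -2]
10. n4.depth = "rupr"  [c₁.hot ++ c₀.hot]
11. n2.idx = "uy"  ["uy"]
12. n2.acc = "krupr"  ["k" ++ S.depth]
13. n8.hot = "uyk"  [D₁.idx ++ "k"]
14. n9.key = 6  [terminal]
15. n10.env = false  [false]
16. n10.tag = false  [f₀.key > 6]
17. n11.hot = "zu"  [terminal]
18. n10.lab = "uy"  ["uy"]
19. n10.lim = 29  [len(c.hot) + 27]
20. n12.key = 17  [terminal]
21. n8.lim = false  [A.lim == f₀.key]
22. n13.key = -5  [terminal]
23. n1.idx = "rkrupr"  ["r" ++ D₁.acc]
24. n1.acc = "uym"  [D₁.idx ++ "m"]
25. n0.pre = false  [S.sig > -9]
26. n0.depth = "uymrkrupr"  [D.acc ++ D.idx]

"uymrkrupr"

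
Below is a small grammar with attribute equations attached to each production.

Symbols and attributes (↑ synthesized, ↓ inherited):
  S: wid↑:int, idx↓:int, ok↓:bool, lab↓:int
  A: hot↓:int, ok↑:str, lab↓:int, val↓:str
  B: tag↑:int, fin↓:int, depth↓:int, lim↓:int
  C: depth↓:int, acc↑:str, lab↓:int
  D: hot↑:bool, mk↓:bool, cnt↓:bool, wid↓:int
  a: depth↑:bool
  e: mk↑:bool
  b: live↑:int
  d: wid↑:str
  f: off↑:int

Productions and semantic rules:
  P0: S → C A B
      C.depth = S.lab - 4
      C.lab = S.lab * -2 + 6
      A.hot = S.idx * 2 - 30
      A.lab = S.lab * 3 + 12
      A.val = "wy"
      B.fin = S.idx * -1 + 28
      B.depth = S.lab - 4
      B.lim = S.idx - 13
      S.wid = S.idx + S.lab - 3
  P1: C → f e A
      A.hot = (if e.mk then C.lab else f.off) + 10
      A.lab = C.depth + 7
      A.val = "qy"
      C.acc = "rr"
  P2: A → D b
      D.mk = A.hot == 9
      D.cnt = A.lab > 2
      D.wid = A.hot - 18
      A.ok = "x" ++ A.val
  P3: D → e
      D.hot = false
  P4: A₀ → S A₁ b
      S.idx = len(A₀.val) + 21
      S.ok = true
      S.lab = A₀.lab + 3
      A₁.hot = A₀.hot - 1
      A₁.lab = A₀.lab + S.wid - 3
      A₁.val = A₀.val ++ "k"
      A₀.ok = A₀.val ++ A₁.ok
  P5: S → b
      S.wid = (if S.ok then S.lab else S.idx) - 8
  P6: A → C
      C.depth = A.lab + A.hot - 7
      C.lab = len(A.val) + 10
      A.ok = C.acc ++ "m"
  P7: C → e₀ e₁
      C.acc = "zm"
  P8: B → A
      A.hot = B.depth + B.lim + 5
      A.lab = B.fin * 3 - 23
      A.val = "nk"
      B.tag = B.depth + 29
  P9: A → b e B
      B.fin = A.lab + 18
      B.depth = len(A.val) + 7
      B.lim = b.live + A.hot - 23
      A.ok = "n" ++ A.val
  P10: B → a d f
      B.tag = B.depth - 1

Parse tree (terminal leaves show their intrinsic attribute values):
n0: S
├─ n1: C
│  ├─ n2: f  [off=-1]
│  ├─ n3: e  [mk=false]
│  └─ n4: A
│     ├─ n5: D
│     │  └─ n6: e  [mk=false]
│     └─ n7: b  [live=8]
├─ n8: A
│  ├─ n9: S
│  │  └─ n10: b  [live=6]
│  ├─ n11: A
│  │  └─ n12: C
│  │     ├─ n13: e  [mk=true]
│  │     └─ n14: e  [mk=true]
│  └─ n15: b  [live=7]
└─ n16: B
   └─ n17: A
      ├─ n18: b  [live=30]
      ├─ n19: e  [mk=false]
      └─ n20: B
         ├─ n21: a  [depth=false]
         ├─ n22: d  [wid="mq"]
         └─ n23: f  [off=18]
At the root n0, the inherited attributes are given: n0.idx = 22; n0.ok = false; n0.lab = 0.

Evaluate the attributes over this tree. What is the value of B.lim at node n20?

1. n0.idx = 22  [given at root]
2. n0.ok = false  [given at root]
3. n0.lab = 0  [given at root]
4. n1.depth = -4  [S.lab - 4]
5. n1.lab = 6  [S.lab * -2 + 6]
6. n2.off = -1  [terminal]
7. n3.mk = false  [terminal]
8. n4.hot = 9  [(if e.mk then C.lab else f.off) + 10]
9. n4.lab = 3  [C.depth + 7]
10. n4.val = "qy"  ["qy"]
11. n5.mk = true  [A.hot == 9]
12. n5.cnt = true  [A.lab > 2]
13. n5.wid = -9  [A.hot - 18]
14. n6.mk = false  [terminal]
15. n5.hot = false  [false]
16. n7.live = 8  [terminal]
17. n4.ok = "xqy"  ["x" ++ A.val]
18. n1.acc = "rr"  ["rr"]
19. n8.hot = 14  [S.idx * 2 - 30]
20. n8.lab = 12  [S.lab * 3 + 12]
21. n8.val = "wy"  ["wy"]
22. n9.idx = 23  [len(A₀.val) + 21]
23. n9.ok = true  [true]
24. n9.lab = 15  [A₀.lab + 3]
25. n10.live = 6  [terminal]
26. n9.wid = 7  [(if S.ok then S.lab else S.idx) - 8]
27. n11.hot = 13  [A₀.hot - 1]
28. n11.lab = 16  [A₀.lab + S.wid - 3]
29. n11.val = "wyk"  [A₀.val ++ "k"]
30. n12.depth = 22  [A.lab + A.hot - 7]
31. n12.lab = 13  [len(A.val) + 10]
32. n13.mk = true  [terminal]
33. n14.mk = true  [terminal]
34. n12.acc = "zm"  ["zm"]
35. n11.ok = "zmm"  [C.acc ++ "m"]
36. n15.live = 7  [terminal]
37. n8.ok = "wyzmm"  [A₀.val ++ A₁.ok]
38. n16.fin = 6  [S.idx * -1 + 28]
39. n16.depth = -4  [S.lab - 4]
40. n16.lim = 9  [S.idx - 13]
41. n17.hot = 10  [B.depth + B.lim + 5]
42. n17.lab = -5  [B.fin * 3 - 23]
43. n17.val = "nk"  ["nk"]
44. n18.live = 30  [terminal]
45. n19.mk = false  [terminal]
46. n20.fin = 13  [A.lab + 18]
47. n20.depth = 9  [len(A.val) + 7]
48. n20.lim = 17  [b.live + A.hot - 23]
49. n21.depth = false  [terminal]
50. n22.wid = "mq"  [terminal]
51. n23.off = 18  [terminal]
52. n20.tag = 8  [B.depth - 1]
53. n17.ok = "nnk"  ["n" ++ A.val]
54. n16.tag = 25  [B.depth + 29]
55. n0.wid = 19  [S.idx + S.lab - 3]

17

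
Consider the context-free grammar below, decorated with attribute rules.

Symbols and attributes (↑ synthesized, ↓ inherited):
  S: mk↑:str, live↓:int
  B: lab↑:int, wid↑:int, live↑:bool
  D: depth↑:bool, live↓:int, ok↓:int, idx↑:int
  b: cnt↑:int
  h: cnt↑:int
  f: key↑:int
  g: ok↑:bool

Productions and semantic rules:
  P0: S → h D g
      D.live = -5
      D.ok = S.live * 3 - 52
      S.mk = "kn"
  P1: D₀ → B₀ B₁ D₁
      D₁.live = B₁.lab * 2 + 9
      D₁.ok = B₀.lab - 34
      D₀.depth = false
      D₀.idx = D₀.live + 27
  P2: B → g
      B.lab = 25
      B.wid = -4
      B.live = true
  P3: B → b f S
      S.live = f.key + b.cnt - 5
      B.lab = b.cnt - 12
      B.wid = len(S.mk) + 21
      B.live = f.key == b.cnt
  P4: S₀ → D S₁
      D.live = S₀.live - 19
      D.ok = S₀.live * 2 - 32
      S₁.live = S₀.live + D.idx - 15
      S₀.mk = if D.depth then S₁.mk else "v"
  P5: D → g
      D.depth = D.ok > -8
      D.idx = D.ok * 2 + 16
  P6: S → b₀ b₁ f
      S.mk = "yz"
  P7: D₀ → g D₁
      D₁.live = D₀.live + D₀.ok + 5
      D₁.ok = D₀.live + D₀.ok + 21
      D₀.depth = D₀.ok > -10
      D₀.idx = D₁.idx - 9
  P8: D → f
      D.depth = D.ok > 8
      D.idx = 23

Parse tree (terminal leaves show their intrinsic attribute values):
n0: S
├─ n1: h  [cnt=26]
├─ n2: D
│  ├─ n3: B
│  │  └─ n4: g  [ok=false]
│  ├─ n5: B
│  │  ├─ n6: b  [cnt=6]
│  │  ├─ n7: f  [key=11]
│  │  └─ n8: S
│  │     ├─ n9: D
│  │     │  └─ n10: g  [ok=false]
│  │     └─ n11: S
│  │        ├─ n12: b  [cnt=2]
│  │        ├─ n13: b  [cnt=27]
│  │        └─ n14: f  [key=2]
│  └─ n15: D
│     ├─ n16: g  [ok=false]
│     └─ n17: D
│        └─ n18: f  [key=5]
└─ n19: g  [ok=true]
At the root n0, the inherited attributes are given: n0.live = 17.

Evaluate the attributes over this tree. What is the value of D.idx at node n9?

0

1. n0.live = 17  [given at root]
2. n1.cnt = 26  [terminal]
3. n2.live = -5  [-5]
4. n2.ok = -1  [S.live * 3 - 52]
5. n4.ok = false  [terminal]
6. n3.lab = 25  [25]
7. n3.wid = -4  [-4]
8. n3.live = true  [true]
9. n6.cnt = 6  [terminal]
10. n7.key = 11  [terminal]
11. n8.live = 12  [f.key + b.cnt - 5]
12. n9.live = -7  [S₀.live - 19]
13. n9.ok = -8  [S₀.live * 2 - 32]
14. n10.ok = false  [terminal]
15. n9.depth = false  [D.ok > -8]
16. n9.idx = 0  [D.ok * 2 + 16]
17. n11.live = -3  [S₀.live + D.idx - 15]
18. n12.cnt = 2  [terminal]
19. n13.cnt = 27  [terminal]
20. n14.key = 2  [terminal]
21. n11.mk = "yz"  ["yz"]
22. n8.mk = "v"  [if D.depth then S₁.mk else "v"]
23. n5.lab = -6  [b.cnt - 12]
24. n5.wid = 22  [len(S.mk) + 21]
25. n5.live = false  [f.key == b.cnt]
26. n15.live = -3  [B₁.lab * 2 + 9]
27. n15.ok = -9  [B₀.lab - 34]
28. n16.ok = false  [terminal]
29. n17.live = -7  [D₀.live + D₀.ok + 5]
30. n17.ok = 9  [D₀.live + D₀.ok + 21]
31. n18.key = 5  [terminal]
32. n17.depth = true  [D.ok > 8]
33. n17.idx = 23  [23]
34. n15.depth = true  [D₀.ok > -10]
35. n15.idx = 14  [D₁.idx - 9]
36. n2.depth = false  [false]
37. n2.idx = 22  [D₀.live + 27]
38. n19.ok = true  [terminal]
39. n0.mk = "kn"  ["kn"]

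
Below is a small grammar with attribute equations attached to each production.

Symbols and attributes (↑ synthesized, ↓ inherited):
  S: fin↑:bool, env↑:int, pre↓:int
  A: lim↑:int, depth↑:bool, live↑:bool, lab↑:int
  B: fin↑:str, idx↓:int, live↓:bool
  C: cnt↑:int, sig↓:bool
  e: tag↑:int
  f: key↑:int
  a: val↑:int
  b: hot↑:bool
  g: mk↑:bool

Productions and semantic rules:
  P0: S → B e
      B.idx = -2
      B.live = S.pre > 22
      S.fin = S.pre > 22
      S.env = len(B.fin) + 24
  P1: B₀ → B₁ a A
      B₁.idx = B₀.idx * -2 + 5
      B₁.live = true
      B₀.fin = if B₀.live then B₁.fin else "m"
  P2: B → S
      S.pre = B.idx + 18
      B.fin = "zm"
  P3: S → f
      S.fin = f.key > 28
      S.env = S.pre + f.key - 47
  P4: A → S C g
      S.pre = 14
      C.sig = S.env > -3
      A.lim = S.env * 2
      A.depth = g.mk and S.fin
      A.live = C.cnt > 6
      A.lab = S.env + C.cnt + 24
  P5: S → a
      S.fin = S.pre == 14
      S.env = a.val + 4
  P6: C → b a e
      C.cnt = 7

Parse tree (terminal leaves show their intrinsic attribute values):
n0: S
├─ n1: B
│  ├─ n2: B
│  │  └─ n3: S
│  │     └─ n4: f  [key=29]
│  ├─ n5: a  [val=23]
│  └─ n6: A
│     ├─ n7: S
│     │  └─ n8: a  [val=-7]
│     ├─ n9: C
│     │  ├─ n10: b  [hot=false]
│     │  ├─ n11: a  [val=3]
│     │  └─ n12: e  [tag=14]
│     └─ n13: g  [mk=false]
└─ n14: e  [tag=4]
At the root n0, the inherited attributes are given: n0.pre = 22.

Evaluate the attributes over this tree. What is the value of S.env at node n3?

9

1. n0.pre = 22  [given at root]
2. n1.idx = -2  [-2]
3. n1.live = false  [S.pre > 22]
4. n2.idx = 9  [B₀.idx * -2 + 5]
5. n2.live = true  [true]
6. n3.pre = 27  [B.idx + 18]
7. n4.key = 29  [terminal]
8. n3.fin = true  [f.key > 28]
9. n3.env = 9  [S.pre + f.key - 47]
10. n2.fin = "zm"  ["zm"]
11. n5.val = 23  [terminal]
12. n7.pre = 14  [14]
13. n8.val = -7  [terminal]
14. n7.fin = true  [S.pre == 14]
15. n7.env = -3  [a.val + 4]
16. n9.sig = false  [S.env > -3]
17. n10.hot = false  [terminal]
18. n11.val = 3  [terminal]
19. n12.tag = 14  [terminal]
20. n9.cnt = 7  [7]
21. n13.mk = false  [terminal]
22. n6.lim = -6  [S.env * 2]
23. n6.depth = false  [g.mk and S.fin]
24. n6.live = true  [C.cnt > 6]
25. n6.lab = 28  [S.env + C.cnt + 24]
26. n1.fin = "m"  [if B₀.live then B₁.fin else "m"]
27. n14.tag = 4  [terminal]
28. n0.fin = false  [S.pre > 22]
29. n0.env = 25  [len(B.fin) + 24]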